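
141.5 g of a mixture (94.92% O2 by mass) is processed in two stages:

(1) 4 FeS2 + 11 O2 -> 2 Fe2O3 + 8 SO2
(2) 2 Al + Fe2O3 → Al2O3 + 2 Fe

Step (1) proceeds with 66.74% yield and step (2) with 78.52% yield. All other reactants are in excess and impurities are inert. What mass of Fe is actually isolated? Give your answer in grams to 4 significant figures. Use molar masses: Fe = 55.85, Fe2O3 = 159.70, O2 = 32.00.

44.67 g

Pure O2 = 141.5 × 0.9492 = 134.31 g.
n(O2) = 134.31 / 32.00 = 4.1972 mol.
Step 1 (O2:Fe2O3 = 11:2): theoretical n(Fe2O3) = 0.76314 mol; at 66.74% yield, n(Fe2O3) = 0.50932 mol.
Step 2 (Fe2O3:Fe = 1:2): theoretical n(Fe) = 1.0186 mol, so theoretical mass = 1.0186 × 55.85 = 56.891 g.
At 78.52% yield, actual mass of Fe = 56.891 × 0.7852 = 44.671 g.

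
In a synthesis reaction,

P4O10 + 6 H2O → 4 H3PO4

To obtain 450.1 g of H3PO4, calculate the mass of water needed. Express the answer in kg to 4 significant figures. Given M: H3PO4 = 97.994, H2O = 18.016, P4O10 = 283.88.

0.1241 kg

n(H3PO4) = 450.10 g / 97.994 g/mol = 4.5931 mol.
From the equation the H3PO4:H2O mole ratio is 4:6, so n(H2O) = 4.5931 × 6/4 = 6.8897 mol.
Mass of H2O = 6.8897 mol × 18.016 g/mol = 124.12 g.
Converting to kg: 124.12 g = 0.1241 kg.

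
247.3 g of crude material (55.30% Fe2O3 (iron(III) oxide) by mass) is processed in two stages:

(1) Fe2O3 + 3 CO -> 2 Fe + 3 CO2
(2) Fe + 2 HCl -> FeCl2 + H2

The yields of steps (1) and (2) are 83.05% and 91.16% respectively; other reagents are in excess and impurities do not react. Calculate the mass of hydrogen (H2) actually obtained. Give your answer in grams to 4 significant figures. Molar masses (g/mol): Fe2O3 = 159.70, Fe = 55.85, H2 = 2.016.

2.614 g

Pure Fe2O3 = 247.3 × 0.5530 = 136.76 g.
n(Fe2O3) = 136.76 / 159.70 = 0.85634 mol.
Step 1 (Fe2O3:Fe = 1:2): theoretical n(Fe) = 1.7127 mol; at 83.05% yield, n(Fe) = 1.4224 mol.
Step 2 (Fe:H2 = 1:1): theoretical n(H2) = 1.4224 mol, so theoretical mass = 1.4224 × 2.016 = 2.8675 g.
At 91.16% yield, actual mass of H2 = 2.8675 × 0.9116 = 2.6140 g.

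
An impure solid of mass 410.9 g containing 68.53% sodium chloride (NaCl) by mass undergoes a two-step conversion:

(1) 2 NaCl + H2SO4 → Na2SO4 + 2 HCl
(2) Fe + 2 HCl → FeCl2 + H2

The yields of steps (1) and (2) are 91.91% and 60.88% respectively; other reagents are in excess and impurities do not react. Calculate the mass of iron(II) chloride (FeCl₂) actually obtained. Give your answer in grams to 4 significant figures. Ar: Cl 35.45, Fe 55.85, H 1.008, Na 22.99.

170.9 g

Pure NaCl = 410.9 × 0.6853 = 281.59 g.
M(NaCl) = 22.99 + 35.45 = 58.44 g/mol.
M(FeCl2) = 55.85 + 2(35.45) = 126.75 g/mol.
n(NaCl) = 281.59 / 58.44 = 4.8184 mol.
Step 1 (NaCl:HCl = 2:2): theoretical n(HCl) = 4.8184 mol; at 91.91% yield, n(HCl) = 4.4286 mol.
Step 2 (HCl:FeCl2 = 2:1): theoretical n(FeCl2) = 2.2143 mol, so theoretical mass = 2.2143 × 126.75 = 280.66 g.
At 60.88% yield, actual mass of FeCl2 = 280.66 × 0.6088 = 170.87 g.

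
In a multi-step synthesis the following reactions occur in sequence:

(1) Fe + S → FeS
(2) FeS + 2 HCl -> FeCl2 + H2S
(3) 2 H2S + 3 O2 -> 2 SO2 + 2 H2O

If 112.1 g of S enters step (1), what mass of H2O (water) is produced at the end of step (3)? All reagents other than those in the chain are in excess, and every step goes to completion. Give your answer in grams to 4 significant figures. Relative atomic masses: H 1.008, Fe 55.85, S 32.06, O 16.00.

62.99 g

M(S) = 32.06 g/mol.
M(H2O) = 2(1.008) + 16.00 = 18.016 g/mol.
n(S) = 112.1 / 32.06 = 3.4966 mol.
Reaction (1): S→FeS ratio 1:1 ⇒ n(FeS) = 3.4966 mol.
Reaction (2): FeS→H2S ratio 1:1 ⇒ n(H2S) = 3.4966 mol.
Reaction (3): H2S→H2O ratio 2:2 ⇒ n(H2O) = 3.4966 mol.
Mass of H2O = 3.4966 × 18.016 = 62.994 g.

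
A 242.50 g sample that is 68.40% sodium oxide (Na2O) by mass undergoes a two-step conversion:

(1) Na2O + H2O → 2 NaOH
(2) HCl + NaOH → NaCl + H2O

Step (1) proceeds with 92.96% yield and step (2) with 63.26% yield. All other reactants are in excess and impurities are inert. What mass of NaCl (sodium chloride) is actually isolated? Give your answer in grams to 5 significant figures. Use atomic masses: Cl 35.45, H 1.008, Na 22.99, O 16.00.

183.94 g

Pure Na2O = 242.50 × 0.6840 = 165.870 g.
M(Na2O) = 2(22.99) + 16.00 = 61.98 g/mol.
M(NaCl) = 22.99 + 35.45 = 58.44 g/mol.
n(Na2O) = 165.870 / 61.98 = 2.67619 mol.
Step 1 (Na2O:NaOH = 1:2): theoretical n(NaOH) = 5.35237 mol; at 92.96% yield, n(NaOH) = 4.97556 mol.
Step 2 (NaOH:NaCl = 1:1): theoretical n(NaCl) = 4.97556 mol, so theoretical mass = 4.97556 × 58.44 = 290.772 g.
At 63.26% yield, actual mass of NaCl = 290.772 × 0.6326 = 183.942 g.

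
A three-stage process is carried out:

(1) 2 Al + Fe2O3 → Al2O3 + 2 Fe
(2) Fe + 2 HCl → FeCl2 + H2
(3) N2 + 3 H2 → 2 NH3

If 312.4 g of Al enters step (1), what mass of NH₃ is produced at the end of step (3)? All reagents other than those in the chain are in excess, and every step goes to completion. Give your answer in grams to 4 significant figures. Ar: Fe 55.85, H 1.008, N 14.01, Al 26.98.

131.5 g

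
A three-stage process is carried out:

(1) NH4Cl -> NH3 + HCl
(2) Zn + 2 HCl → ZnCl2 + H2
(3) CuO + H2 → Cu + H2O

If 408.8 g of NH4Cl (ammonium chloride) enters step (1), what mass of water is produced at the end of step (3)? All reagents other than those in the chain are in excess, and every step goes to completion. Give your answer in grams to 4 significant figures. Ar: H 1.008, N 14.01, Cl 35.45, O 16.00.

68.84 g

M(NH4Cl) = 14.01 + 4(1.008) + 35.45 = 53.492 g/mol.
M(H2O) = 2(1.008) + 16.00 = 18.016 g/mol.
n(NH4Cl) = 408.8 / 53.492 = 7.6423 mol.
Reaction (1): NH4Cl→HCl ratio 1:1 ⇒ n(HCl) = 7.6423 mol.
Reaction (2): HCl→H2 ratio 2:1 ⇒ n(H2) = 3.8211 mol.
Reaction (3): H2→H2O ratio 1:1 ⇒ n(H2O) = 3.8211 mol.
Mass of H2O = 3.8211 × 18.016 = 68.842 g.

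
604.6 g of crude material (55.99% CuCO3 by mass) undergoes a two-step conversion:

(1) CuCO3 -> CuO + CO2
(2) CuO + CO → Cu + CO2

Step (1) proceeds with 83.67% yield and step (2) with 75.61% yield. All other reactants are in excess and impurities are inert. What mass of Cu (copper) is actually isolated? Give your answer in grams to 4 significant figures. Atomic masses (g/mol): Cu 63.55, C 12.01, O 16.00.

Pure CuCO3 = 604.6 × 0.5599 = 338.52 g.
M(CuCO3) = 63.55 + 12.01 + 3(16.00) = 123.56 g/mol.
M(Cu) = 63.55 g/mol.
n(CuCO3) = 338.52 / 123.56 = 2.7397 mol.
Step 1 (CuCO3:CuO = 1:1): theoretical n(CuO) = 2.7397 mol; at 83.67% yield, n(CuO) = 2.2923 mol.
Step 2 (CuO:Cu = 1:1): theoretical n(Cu) = 2.2923 mol, so theoretical mass = 2.2923 × 63.55 = 145.68 g.
At 75.61% yield, actual mass of Cu = 145.68 × 0.7561 = 110.15 g.

110.1 g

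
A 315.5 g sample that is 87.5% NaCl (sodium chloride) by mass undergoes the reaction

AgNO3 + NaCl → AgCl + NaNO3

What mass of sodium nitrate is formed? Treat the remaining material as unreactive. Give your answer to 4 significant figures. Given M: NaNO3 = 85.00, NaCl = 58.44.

401.5 g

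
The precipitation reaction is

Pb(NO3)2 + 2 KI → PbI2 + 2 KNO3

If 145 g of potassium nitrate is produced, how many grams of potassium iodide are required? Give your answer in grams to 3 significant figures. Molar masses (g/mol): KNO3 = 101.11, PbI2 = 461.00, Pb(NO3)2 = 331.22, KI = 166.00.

n(KNO3) = 145.0 g / 101.11 g/mol = 1.434 mol.
From the equation the KNO3:KI mole ratio is 2:2, so n(KI) = 1.434 × 2/2 = 1.434 mol.
Mass of KI = 1.434 mol × 166.00 g/mol = 238.1 g.

238 g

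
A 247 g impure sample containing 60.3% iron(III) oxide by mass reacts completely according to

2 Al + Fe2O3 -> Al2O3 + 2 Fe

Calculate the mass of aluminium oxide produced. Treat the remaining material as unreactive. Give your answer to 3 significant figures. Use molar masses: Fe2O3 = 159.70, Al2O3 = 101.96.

Mass of pure Fe2O3 = 247 g × 0.603 = 148.9 g.
n(Fe2O3) = 148.9 g / 159.70 g/mol = 0.9326 mol.
From the equation the Fe2O3:Al2O3 mole ratio is 1:1, so n(Al2O3) = 0.9326 × 1/1 = 0.9326 mol.
Mass of Al2O3 = 0.9326 mol × 101.96 g/mol = 95.09 g.

95.1 g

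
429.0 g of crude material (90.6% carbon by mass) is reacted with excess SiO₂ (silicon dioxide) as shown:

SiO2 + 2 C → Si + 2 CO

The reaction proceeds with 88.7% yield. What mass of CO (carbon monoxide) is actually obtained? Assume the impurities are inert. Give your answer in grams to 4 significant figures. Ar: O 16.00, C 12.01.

804.0 g

Pure C available = 429.0 g × 0.906 = 388.67 g.
M(C) = 12.01 g/mol.
M(CO) = 12.01 + 16.00 = 28.01 g/mol.
n(C) = 388.67 g / 12.01 g/mol = 32.363 mol.
From the equation the C:CO mole ratio is 2:2, so n(CO) = 32.363 × 2/2 = 32.363 mol.
Mass of CO = 32.363 mol × 28.01 g/mol = 906.47 g.
Actual mass collected = 906.47 g × 0.887 = 804.04 g.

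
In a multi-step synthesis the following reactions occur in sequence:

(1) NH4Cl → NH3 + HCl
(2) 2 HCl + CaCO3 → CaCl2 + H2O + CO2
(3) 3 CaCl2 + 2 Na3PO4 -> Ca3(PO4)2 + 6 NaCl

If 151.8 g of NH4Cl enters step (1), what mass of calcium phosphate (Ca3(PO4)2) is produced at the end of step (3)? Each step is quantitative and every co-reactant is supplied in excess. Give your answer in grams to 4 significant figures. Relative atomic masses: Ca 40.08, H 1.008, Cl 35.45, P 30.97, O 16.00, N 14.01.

146.7 g

M(NH4Cl) = 14.01 + 4(1.008) + 35.45 = 53.492 g/mol.
M(Ca3(PO4)2) = 3(40.08) + 2(30.97) + 8(16.00) = 310.18 g/mol.
n(NH4Cl) = 151.8 / 53.492 = 2.8378 mol.
Reaction (1): NH4Cl→HCl ratio 1:1 ⇒ n(HCl) = 2.8378 mol.
Reaction (2): HCl→CaCl2 ratio 2:1 ⇒ n(CaCl2) = 1.4189 mol.
Reaction (3): CaCl2→Ca3(PO4)2 ratio 3:1 ⇒ n(Ca3(PO4)2) = 0.47297 mol.
Mass of Ca3(PO4)2 = 0.47297 × 310.18 = 146.71 g.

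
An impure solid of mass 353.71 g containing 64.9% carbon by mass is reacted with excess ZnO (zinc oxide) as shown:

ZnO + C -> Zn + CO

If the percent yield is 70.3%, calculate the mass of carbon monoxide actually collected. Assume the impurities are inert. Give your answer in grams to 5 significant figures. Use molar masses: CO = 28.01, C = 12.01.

Pure C available = 353.71 g × 0.649 = 229.558 g.
n(C) = 229.558 g / 12.01 g/mol = 19.1139 mol.
From the equation the C:CO mole ratio is 1:1, so n(CO) = 19.1139 × 1/1 = 19.1139 mol.
Mass of CO = 19.1139 mol × 28.01 g/mol = 535.380 g.
Actual mass collected = 535.380 g × 0.703 = 376.372 g.

376.37 g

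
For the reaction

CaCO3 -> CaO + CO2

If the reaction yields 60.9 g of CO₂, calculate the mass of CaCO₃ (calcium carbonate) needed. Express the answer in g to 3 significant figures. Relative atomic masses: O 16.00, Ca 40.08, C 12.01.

M(CO2) = 12.01 + 2(16.00) = 44.01 g/mol.
M(CaCO3) = 40.08 + 12.01 + 3(16.00) = 100.09 g/mol.
n(CO2) = 60.90 g / 44.01 g/mol = 1.384 mol.
From the equation the CO2:CaCO3 mole ratio is 1:1, so n(CaCO3) = 1.384 × 1/1 = 1.384 mol.
Mass of CaCO3 = 1.384 mol × 100.09 g/mol = 138.5 g.

139 g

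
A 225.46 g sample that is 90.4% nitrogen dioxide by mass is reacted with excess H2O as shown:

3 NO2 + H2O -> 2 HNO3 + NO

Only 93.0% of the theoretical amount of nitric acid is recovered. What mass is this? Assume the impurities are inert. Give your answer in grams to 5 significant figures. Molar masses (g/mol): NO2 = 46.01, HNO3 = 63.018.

Pure NO2 available = 225.46 g × 0.904 = 203.816 g.
n(NO2) = 203.816 g / 46.01 g/mol = 4.42982 mol.
From the equation the NO2:HNO3 mole ratio is 3:2, so n(HNO3) = 4.42982 × 2/3 = 2.95321 mol.
Mass of HNO3 = 2.95321 mol × 63.018 g/mol = 186.105 g.
Actual mass collected = 186.105 g × 0.930 = 173.078 g.

173.08 g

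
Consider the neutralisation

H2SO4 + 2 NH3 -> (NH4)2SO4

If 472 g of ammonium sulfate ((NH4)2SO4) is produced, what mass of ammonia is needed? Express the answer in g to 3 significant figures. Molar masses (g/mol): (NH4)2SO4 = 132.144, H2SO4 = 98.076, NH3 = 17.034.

122 g

n((NH4)2SO4) = 472.0 g / 132.144 g/mol = 3.572 mol.
From the equation the (NH4)2SO4:NH3 mole ratio is 1:2, so n(NH3) = 3.572 × 2/1 = 7.144 mol.
Mass of NH3 = 7.144 mol × 17.034 g/mol = 121.7 g.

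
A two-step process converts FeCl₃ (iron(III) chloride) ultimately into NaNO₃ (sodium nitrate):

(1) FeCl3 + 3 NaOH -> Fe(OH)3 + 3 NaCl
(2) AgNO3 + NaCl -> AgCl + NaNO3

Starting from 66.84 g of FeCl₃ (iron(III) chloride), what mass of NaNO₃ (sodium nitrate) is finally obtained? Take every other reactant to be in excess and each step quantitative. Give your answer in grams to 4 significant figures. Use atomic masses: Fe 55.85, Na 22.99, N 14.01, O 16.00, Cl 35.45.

M(FeCl3) = 55.85 + 3(35.45) = 162.20 g/mol.
M(NaNO3) = 22.99 + 14.01 + 3(16.00) = 85.00 g/mol.
n(FeCl3) = 66.840 / 162.20 = 0.41208 mol.
Step 1 gives a 1:3 ratio of FeCl3 to NaCl, so n(NaCl) = 1.2363 mol.
In step 2 the NaCl:NaNO3 ratio is 1:1, so n(NaNO3) = 1.2363 mol.
Mass of NaNO3 = 1.2363 × 85.00 = 105.08 g.

105.1 g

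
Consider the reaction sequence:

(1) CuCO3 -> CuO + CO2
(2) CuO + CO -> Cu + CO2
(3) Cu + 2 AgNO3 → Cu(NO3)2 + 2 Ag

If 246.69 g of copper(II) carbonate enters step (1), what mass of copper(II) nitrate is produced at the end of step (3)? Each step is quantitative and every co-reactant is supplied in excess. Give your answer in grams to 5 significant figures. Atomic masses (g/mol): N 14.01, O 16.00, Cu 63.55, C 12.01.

374.49 g

M(CuCO3) = 63.55 + 12.01 + 3(16.00) = 123.56 g/mol.
M(Cu(NO3)2) = 63.55 + 2(14.01) + 6(16.00) = 187.57 g/mol.
n(CuCO3) = 246.69 / 123.56 = 1.99652 mol.
Reaction (1): CuCO3→CuO ratio 1:1 ⇒ n(CuO) = 1.99652 mol.
Reaction (2): CuO→Cu ratio 1:1 ⇒ n(Cu) = 1.99652 mol.
Reaction (3): Cu→Cu(NO3)2 ratio 1:1 ⇒ n(Cu(NO3)2) = 1.99652 mol.
Mass of Cu(NO3)2 = 1.99652 × 187.57 = 374.487 g.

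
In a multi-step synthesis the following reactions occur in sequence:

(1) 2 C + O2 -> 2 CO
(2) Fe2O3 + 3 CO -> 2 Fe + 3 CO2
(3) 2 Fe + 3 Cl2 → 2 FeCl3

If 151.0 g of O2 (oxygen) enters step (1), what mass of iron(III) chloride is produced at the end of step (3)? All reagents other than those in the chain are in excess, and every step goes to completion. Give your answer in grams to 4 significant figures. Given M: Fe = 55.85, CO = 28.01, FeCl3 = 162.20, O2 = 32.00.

n(O2) = 151.0 / 32.00 = 4.7188 mol.
Reaction (1): O2→CO ratio 1:2 ⇒ n(CO) = 9.4375 mol.
Reaction (2): CO→Fe ratio 3:2 ⇒ n(Fe) = 6.2917 mol.
Reaction (3): Fe→FeCl3 ratio 2:2 ⇒ n(FeCl3) = 6.2917 mol.
Mass of FeCl3 = 6.2917 × 162.20 = 1020.5 g.

1021 g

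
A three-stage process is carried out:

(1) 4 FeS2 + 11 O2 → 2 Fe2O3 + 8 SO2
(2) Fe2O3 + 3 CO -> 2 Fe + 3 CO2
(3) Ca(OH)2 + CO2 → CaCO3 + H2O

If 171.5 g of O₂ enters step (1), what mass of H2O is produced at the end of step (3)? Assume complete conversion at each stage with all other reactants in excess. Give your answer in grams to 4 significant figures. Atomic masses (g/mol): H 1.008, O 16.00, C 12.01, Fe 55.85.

52.67 g

M(O2) = 2(16.00) = 32.00 g/mol.
M(H2O) = 2(1.008) + 16.00 = 18.016 g/mol.
n(O2) = 171.5 / 32.00 = 5.3594 mol.
Reaction (1): O2→Fe2O3 ratio 11:2 ⇒ n(Fe2O3) = 0.97443 mol.
Reaction (2): Fe2O3→CO2 ratio 1:3 ⇒ n(CO2) = 2.9233 mol.
Reaction (3): CO2→H2O ratio 1:1 ⇒ n(H2O) = 2.9233 mol.
Mass of H2O = 2.9233 × 18.016 = 52.666 g.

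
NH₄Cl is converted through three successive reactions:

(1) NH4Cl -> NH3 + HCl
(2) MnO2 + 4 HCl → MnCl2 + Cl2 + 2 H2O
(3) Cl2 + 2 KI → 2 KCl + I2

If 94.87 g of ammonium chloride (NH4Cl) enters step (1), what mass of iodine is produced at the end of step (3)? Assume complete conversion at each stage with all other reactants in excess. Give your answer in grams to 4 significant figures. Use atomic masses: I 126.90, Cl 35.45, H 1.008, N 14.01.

112.5 g

M(NH4Cl) = 14.01 + 4(1.008) + 35.45 = 53.492 g/mol.
M(I2) = 2(126.90) = 253.80 g/mol.
n(NH4Cl) = 94.87 / 53.492 = 1.7735 mol.
Reaction (1): NH4Cl→HCl ratio 1:1 ⇒ n(HCl) = 1.7735 mol.
Reaction (2): HCl→Cl2 ratio 4:1 ⇒ n(Cl2) = 0.44338 mol.
Reaction (3): Cl2→I2 ratio 1:1 ⇒ n(I2) = 0.44338 mol.
Mass of I2 = 0.44338 × 253.80 = 112.53 g.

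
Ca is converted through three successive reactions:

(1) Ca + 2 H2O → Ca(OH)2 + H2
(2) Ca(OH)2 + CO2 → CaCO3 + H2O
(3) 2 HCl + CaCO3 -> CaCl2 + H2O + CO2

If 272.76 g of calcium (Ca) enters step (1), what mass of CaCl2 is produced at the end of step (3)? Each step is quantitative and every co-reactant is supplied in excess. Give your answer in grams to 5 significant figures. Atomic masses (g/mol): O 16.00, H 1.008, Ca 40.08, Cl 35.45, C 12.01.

755.26 g

M(Ca) = 40.08 g/mol.
M(CaCl2) = 40.08 + 2(35.45) = 110.98 g/mol.
n(Ca) = 272.76 / 40.08 = 6.80539 mol.
Reaction (1): Ca→Ca(OH)2 ratio 1:1 ⇒ n(Ca(OH)2) = 6.80539 mol.
Reaction (2): Ca(OH)2→CaCO3 ratio 1:1 ⇒ n(CaCO3) = 6.80539 mol.
Reaction (3): CaCO3→CaCl2 ratio 1:1 ⇒ n(CaCl2) = 6.80539 mol.
Mass of CaCl2 = 6.80539 × 110.98 = 755.262 g.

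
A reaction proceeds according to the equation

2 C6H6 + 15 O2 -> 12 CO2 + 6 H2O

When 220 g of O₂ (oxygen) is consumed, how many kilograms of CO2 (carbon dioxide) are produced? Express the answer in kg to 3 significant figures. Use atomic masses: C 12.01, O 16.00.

0.242 kg

M(O2) = 2(16.00) = 32.00 g/mol.
M(CO2) = 12.01 + 2(16.00) = 44.01 g/mol.
n(O2) = 220.0 g / 32.00 g/mol = 6.875 mol.
From the equation the O2:CO2 mole ratio is 15:12, so n(CO2) = 6.875 × 12/15 = 5.500 mol.
Mass of CO2 = 5.500 mol × 44.01 g/mol = 242.1 g.
Converting to kg: 242.1 g = 0.242 kg.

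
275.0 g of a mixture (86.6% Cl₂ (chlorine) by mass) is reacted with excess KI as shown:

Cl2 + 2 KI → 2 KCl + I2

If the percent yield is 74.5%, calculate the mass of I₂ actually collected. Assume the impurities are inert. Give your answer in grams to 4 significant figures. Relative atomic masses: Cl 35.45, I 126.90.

Pure Cl2 available = 275.0 g × 0.866 = 238.15 g.
M(Cl2) = 2(35.45) = 70.90 g/mol.
M(I2) = 2(126.90) = 253.80 g/mol.
n(Cl2) = 238.15 g / 70.90 g/mol = 3.3590 mol.
From the equation the Cl2:I2 mole ratio is 1:1, so n(I2) = 3.3590 × 1/1 = 3.3590 mol.
Mass of I2 = 3.3590 mol × 253.80 g/mol = 852.50 g.
Actual mass collected = 852.50 g × 0.745 = 635.11 g.

635.1 g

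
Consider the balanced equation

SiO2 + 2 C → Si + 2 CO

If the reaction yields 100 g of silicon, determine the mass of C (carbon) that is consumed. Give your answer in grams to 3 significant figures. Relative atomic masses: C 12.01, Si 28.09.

M(Si) = 28.09 g/mol.
M(C) = 12.01 g/mol.
n(Si) = 100.0 g / 28.09 g/mol = 3.560 mol.
From the equation the Si:C mole ratio is 1:2, so n(C) = 3.560 × 2/1 = 7.120 mol.
Mass of C = 7.120 mol × 12.01 g/mol = 85.51 g.

85.5 g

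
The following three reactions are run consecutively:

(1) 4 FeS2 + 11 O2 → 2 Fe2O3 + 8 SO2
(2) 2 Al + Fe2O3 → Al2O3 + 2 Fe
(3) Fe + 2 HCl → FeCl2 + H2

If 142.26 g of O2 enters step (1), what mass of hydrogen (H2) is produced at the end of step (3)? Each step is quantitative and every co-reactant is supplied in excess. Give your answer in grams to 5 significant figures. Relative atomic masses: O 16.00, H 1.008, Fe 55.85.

3.2590 g

M(O2) = 2(16.00) = 32.00 g/mol.
M(H2) = 2(1.008) = 2.016 g/mol.
n(O2) = 142.26 / 32.00 = 4.44562 mol.
Reaction (1): O2→Fe2O3 ratio 11:2 ⇒ n(Fe2O3) = 0.808295 mol.
Reaction (2): Fe2O3→Fe ratio 1:2 ⇒ n(Fe) = 1.61659 mol.
Reaction (3): Fe→H2 ratio 1:1 ⇒ n(H2) = 1.61659 mol.
Mass of H2 = 1.61659 × 2.016 = 3.25905 g.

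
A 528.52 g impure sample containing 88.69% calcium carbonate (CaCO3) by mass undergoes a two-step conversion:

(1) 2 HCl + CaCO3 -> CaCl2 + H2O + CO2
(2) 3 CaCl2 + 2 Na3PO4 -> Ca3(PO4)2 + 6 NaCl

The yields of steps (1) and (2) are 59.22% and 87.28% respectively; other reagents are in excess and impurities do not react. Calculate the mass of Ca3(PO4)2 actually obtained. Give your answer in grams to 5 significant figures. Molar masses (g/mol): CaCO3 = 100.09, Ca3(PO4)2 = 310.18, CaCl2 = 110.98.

250.28 g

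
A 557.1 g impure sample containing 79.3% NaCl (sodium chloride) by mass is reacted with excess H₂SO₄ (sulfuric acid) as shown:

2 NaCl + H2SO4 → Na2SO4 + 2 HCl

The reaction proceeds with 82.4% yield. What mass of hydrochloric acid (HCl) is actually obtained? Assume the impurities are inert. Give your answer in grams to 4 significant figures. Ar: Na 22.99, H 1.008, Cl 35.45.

227.1 g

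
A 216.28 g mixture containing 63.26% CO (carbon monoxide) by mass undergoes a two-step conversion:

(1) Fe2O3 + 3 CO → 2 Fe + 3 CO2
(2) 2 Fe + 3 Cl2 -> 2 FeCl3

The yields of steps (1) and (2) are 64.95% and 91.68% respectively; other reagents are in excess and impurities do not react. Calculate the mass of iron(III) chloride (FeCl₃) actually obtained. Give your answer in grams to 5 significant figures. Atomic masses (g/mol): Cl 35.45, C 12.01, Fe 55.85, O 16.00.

314.52 g

Pure CO = 216.28 × 0.6326 = 136.819 g.
M(CO) = 12.01 + 16.00 = 28.01 g/mol.
M(FeCl3) = 55.85 + 3(35.45) = 162.20 g/mol.
n(CO) = 136.819 / 28.01 = 4.88464 mol.
Step 1 (CO:Fe = 3:2): theoretical n(Fe) = 3.25643 mol; at 64.95% yield, n(Fe) = 2.11505 mol.
Step 2 (Fe:FeCl3 = 2:2): theoretical n(FeCl3) = 2.11505 mol, so theoretical mass = 2.11505 × 162.20 = 343.061 g.
At 91.68% yield, actual mass of FeCl3 = 343.061 × 0.9168 = 314.518 g.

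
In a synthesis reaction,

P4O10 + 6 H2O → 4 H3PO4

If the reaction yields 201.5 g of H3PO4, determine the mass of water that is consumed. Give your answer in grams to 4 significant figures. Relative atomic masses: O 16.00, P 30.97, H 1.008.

M(H3PO4) = 3(1.008) + 30.97 + 4(16.00) = 97.994 g/mol.
M(H2O) = 2(1.008) + 16.00 = 18.016 g/mol.
n(H3PO4) = 201.50 g / 97.994 g/mol = 2.0562 mol.
From the equation the H3PO4:H2O mole ratio is 4:6, so n(H2O) = 2.0562 × 6/4 = 3.0844 mol.
Mass of H2O = 3.0844 mol × 18.016 g/mol = 55.568 g.

55.57 g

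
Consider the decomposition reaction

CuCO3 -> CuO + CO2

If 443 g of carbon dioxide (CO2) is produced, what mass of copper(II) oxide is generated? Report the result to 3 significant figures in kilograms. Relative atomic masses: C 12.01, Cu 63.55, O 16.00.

M(CO2) = 12.01 + 2(16.00) = 44.01 g/mol.
M(CuO) = 63.55 + 16.00 = 79.55 g/mol.
n(CO2) = 443.0 g / 44.01 g/mol = 10.07 mol.
From the equation the CO2:CuO mole ratio is 1:1, so n(CuO) = 10.07 × 1/1 = 10.07 mol.
Mass of CuO = 10.07 mol × 79.55 g/mol = 800.7 g.
Converting to kg: 800.7 g = 0.801 kg.

0.801 kg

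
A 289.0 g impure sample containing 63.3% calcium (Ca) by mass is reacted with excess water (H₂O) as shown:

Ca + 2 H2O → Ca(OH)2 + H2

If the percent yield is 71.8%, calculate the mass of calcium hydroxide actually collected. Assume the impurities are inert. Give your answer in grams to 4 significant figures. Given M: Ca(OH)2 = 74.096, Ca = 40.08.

Pure Ca available = 289.0 g × 0.633 = 182.94 g.
n(Ca) = 182.94 g / 40.08 g/mol = 4.5643 mol.
From the equation the Ca:Ca(OH)2 mole ratio is 1:1, so n(Ca(OH)2) = 4.5643 × 1/1 = 4.5643 mol.
Mass of Ca(OH)2 = 4.5643 mol × 74.096 g/mol = 338.20 g.
Actual mass collected = 338.20 g × 0.718 = 242.82 g.

242.8 g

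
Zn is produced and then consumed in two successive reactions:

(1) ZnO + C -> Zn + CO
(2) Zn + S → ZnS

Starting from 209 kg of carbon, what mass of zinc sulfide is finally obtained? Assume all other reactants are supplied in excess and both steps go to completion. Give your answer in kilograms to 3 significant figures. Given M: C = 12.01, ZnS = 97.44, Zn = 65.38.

209 kg = 209000 g.
n(C) = 209000 / 12.01 = 17400 mol.
Step 1 gives a 1:1 ratio of C to Zn, so n(Zn) = 17400 mol.
In step 2 the Zn:ZnS ratio is 1:1, so n(ZnS) = 17400 mol.
Mass of ZnS = 17400 × 97.44 = 1.696 × 10^6 g = 1700 kg.

1700 kg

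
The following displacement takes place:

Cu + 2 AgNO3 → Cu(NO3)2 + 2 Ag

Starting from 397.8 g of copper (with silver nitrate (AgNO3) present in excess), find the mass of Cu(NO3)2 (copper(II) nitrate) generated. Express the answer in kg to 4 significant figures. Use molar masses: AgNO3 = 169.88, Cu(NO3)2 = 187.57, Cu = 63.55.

1.174 kg

n(Cu) = 397.80 g / 63.55 g/mol = 6.2596 mol.
From the equation the Cu:Cu(NO3)2 mole ratio is 1:1, so n(Cu(NO3)2) = 6.2596 × 1/1 = 6.2596 mol.
Mass of Cu(NO3)2 = 6.2596 mol × 187.57 g/mol = 1174.1 g.
Converting to kg: 1174.1 g = 1.174 kg.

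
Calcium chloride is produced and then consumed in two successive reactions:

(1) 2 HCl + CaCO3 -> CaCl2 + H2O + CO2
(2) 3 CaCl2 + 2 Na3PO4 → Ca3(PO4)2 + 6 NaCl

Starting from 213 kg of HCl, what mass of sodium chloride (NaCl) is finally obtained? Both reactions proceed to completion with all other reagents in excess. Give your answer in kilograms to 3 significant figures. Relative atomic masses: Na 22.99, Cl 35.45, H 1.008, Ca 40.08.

M(HCl) = 1.008 + 35.45 = 36.458 g/mol.
M(NaCl) = 22.99 + 35.45 = 58.44 g/mol.
213 kg = 213000 g.
n(HCl) = 213000 / 36.458 = 5842 mol.
Step 1 gives a 2:1 ratio of HCl to CaCl2, so n(CaCl2) = 2921 mol.
In step 2 the CaCl2:NaCl ratio is 3:6, so n(NaCl) = 5842 mol.
Mass of NaCl = 5842 × 58.44 = 341400 g = 341 kg.

341 kg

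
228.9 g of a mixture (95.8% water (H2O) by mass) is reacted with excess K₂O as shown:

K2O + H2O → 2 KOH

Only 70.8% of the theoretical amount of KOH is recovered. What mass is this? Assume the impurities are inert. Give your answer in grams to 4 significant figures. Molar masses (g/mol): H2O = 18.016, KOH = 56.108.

Pure H2O available = 228.9 g × 0.958 = 219.29 g.
n(H2O) = 219.29 g / 18.016 g/mol = 12.172 mol.
From the equation the H2O:KOH mole ratio is 1:2, so n(KOH) = 12.172 × 2/1 = 24.343 mol.
Mass of KOH = 24.343 mol × 56.108 g/mol = 1365.9 g.
Actual mass collected = 1365.9 g × 0.708 = 967.03 g.

967.0 g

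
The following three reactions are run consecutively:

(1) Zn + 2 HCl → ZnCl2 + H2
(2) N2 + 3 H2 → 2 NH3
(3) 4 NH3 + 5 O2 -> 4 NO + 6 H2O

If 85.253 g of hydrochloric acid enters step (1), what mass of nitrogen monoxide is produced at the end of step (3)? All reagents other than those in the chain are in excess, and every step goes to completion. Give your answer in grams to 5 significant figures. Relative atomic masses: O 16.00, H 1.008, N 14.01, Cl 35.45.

M(HCl) = 1.008 + 35.45 = 36.458 g/mol.
M(NO) = 14.01 + 16.00 = 30.01 g/mol.
n(HCl) = 85.253 / 36.458 = 2.33839 mol.
Reaction (1): HCl→H2 ratio 2:1 ⇒ n(H2) = 1.16919 mol.
Reaction (2): H2→NH3 ratio 3:2 ⇒ n(NH3) = 0.779463 mol.
Reaction (3): NH3→NO ratio 4:4 ⇒ n(NO) = 0.779463 mol.
Mass of NO = 0.779463 × 30.01 = 23.3917 g.

23.392 g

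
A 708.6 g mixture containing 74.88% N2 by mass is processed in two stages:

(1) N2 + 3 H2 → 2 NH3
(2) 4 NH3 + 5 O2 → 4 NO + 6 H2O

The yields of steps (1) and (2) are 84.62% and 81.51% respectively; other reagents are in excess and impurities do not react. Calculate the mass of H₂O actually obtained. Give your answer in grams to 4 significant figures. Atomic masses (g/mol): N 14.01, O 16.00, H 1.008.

705.9 g

Pure N2 = 708.6 × 0.7488 = 530.60 g.
M(N2) = 2(14.01) = 28.02 g/mol.
M(H2O) = 2(1.008) + 16.00 = 18.016 g/mol.
n(N2) = 530.60 / 28.02 = 18.936 mol.
Step 1 (N2:NH3 = 1:2): theoretical n(NH3) = 37.873 mol; at 84.62% yield, n(NH3) = 32.048 mol.
Step 2 (NH3:H2O = 4:6): theoretical n(H2O) = 48.072 mol, so theoretical mass = 48.072 × 18.016 = 866.07 g.
At 81.51% yield, actual mass of H2O = 866.07 × 0.8151 = 705.93 g.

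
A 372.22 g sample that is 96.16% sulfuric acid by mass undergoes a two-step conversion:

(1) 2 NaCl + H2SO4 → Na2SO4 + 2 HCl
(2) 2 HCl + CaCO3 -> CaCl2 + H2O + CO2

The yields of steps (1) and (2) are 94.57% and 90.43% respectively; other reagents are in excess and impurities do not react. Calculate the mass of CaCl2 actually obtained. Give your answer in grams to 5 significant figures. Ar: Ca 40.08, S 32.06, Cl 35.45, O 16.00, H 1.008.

346.37 g

Pure H2SO4 = 372.22 × 0.9616 = 357.927 g.
M(H2SO4) = 2(1.008) + 32.06 + 4(16.00) = 98.076 g/mol.
M(CaCl2) = 40.08 + 2(35.45) = 110.98 g/mol.
n(H2SO4) = 357.927 / 98.076 = 3.64948 mol.
Step 1 (H2SO4:HCl = 1:2): theoretical n(HCl) = 7.29897 mol; at 94.57% yield, n(HCl) = 6.90263 mol.
Step 2 (HCl:CaCl2 = 2:1): theoretical n(CaCl2) = 3.45132 mol, so theoretical mass = 3.45132 × 110.98 = 383.027 g.
At 90.43% yield, actual mass of CaCl2 = 383.027 × 0.9043 = 346.371 g.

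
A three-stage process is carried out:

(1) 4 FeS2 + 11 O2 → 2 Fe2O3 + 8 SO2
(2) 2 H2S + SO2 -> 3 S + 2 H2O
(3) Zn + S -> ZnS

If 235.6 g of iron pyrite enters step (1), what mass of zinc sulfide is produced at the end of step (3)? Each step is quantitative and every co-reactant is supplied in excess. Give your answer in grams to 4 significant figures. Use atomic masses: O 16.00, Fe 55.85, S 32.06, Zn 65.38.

M(FeS2) = 55.85 + 2(32.06) = 119.97 g/mol.
M(ZnS) = 65.38 + 32.06 = 97.44 g/mol.
n(FeS2) = 235.6 / 119.97 = 1.9638 mol.
Reaction (1): FeS2→SO2 ratio 4:8 ⇒ n(SO2) = 3.9276 mol.
Reaction (2): SO2→S ratio 1:3 ⇒ n(S) = 11.783 mol.
Reaction (3): S→ZnS ratio 1:1 ⇒ n(ZnS) = 11.783 mol.
Mass of ZnS = 11.783 × 97.44 = 1148.1 g.

1148 g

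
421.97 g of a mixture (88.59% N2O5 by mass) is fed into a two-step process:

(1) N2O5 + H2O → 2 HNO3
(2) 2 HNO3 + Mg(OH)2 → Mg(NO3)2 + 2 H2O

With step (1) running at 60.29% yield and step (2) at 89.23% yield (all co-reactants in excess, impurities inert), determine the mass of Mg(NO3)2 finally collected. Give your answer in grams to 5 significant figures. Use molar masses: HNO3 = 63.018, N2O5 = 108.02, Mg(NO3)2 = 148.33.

Pure N2O5 = 421.97 × 0.8859 = 373.823 g.
n(N2O5) = 373.823 / 108.02 = 3.46069 mol.
Step 1 (N2O5:HNO3 = 1:2): theoretical n(HNO3) = 6.92137 mol; at 60.29% yield, n(HNO3) = 4.17289 mol.
Step 2 (HNO3:Mg(NO3)2 = 2:1): theoretical n(Mg(NO3)2) = 2.08645 mol, so theoretical mass = 2.08645 × 148.33 = 309.483 g.
At 89.23% yield, actual mass of Mg(NO3)2 = 309.483 × 0.8923 = 276.151 g.

276.15 g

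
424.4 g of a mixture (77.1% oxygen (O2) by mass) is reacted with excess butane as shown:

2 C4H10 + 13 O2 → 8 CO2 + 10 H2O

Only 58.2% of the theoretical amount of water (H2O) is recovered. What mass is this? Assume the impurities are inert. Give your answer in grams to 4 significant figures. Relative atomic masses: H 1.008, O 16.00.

Pure O2 available = 424.4 g × 0.771 = 327.21 g.
M(O2) = 2(16.00) = 32.00 g/mol.
M(H2O) = 2(1.008) + 16.00 = 18.016 g/mol.
n(O2) = 327.21 g / 32.00 g/mol = 10.225 mol.
From the equation the O2:H2O mole ratio is 13:10, so n(H2O) = 10.225 × 10/13 = 7.8657 mol.
Mass of H2O = 7.8657 mol × 18.016 g/mol = 141.71 g.
Actual mass collected = 141.71 g × 0.582 = 82.474 g.

82.47 g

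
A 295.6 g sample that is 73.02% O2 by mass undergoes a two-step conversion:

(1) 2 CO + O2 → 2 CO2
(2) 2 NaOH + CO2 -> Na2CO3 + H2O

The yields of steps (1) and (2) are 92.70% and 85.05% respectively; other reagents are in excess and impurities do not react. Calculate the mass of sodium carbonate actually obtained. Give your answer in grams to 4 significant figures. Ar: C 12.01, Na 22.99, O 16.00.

1127 g

Pure O2 = 295.6 × 0.7302 = 215.85 g.
M(O2) = 2(16.00) = 32.00 g/mol.
M(Na2CO3) = 2(22.99) + 12.01 + 3(16.00) = 105.99 g/mol.
n(O2) = 215.85 / 32.00 = 6.7452 mol.
Step 1 (O2:CO2 = 1:2): theoretical n(CO2) = 13.490 mol; at 92.70% yield, n(CO2) = 12.506 mol.
Step 2 (CO2:Na2CO3 = 1:1): theoretical n(Na2CO3) = 12.506 mol, so theoretical mass = 12.506 × 105.99 = 1325.5 g.
At 85.05% yield, actual mass of Na2CO3 = 1325.5 × 0.8505 = 1127.3 g.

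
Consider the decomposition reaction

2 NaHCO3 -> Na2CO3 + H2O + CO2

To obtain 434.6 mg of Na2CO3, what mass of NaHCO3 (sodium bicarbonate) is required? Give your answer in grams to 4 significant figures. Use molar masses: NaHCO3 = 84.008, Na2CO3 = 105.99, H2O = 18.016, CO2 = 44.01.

0.6889 g

Convert: 434.6 mg = 0.43460 g.
n(Na2CO3) = 0.43460 g / 105.99 g/mol = 0.0041004 mol.
From the equation the Na2CO3:NaHCO3 mole ratio is 1:2, so n(NaHCO3) = 0.0041004 × 2/1 = 0.0082008 mol.
Mass of NaHCO3 = 0.0082008 mol × 84.008 g/mol = 0.68893 g.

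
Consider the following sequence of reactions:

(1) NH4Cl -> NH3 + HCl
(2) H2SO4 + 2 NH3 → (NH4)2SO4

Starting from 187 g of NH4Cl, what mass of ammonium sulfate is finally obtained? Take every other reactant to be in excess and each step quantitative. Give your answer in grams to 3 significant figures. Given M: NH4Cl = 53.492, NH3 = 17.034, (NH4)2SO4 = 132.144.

231 g

n(NH4Cl) = 187.0 / 53.492 = 3.496 mol.
Step 1 gives a 1:1 ratio of NH4Cl to NH3, so n(NH3) = 3.496 mol.
In step 2 the NH3:(NH4)2SO4 ratio is 2:1, so n((NH4)2SO4) = 1.748 mol.
Mass of (NH4)2SO4 = 1.748 × 132.144 = 231.0 g.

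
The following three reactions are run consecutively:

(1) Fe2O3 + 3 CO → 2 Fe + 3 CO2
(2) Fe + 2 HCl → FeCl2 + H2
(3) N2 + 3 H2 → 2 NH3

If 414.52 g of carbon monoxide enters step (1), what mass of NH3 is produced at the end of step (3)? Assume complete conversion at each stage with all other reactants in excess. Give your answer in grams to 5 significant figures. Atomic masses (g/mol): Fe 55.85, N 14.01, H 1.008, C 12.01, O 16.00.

112.04 g

M(CO) = 12.01 + 16.00 = 28.01 g/mol.
M(NH3) = 14.01 + 3(1.008) = 17.034 g/mol.
n(CO) = 414.52 / 28.01 = 14.7990 mol.
Reaction (1): CO→Fe ratio 3:2 ⇒ n(Fe) = 9.86600 mol.
Reaction (2): Fe→H2 ratio 1:1 ⇒ n(H2) = 9.86600 mol.
Reaction (3): H2→NH3 ratio 3:2 ⇒ n(NH3) = 6.57733 mol.
Mass of NH3 = 6.57733 × 17.034 = 112.038 g.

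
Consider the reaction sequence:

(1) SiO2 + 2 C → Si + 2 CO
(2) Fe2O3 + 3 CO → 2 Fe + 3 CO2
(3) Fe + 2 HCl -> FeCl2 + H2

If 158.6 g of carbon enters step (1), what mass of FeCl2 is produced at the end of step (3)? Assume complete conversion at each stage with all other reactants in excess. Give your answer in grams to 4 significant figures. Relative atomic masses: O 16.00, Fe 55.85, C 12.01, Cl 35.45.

M(C) = 12.01 g/mol.
M(FeCl2) = 55.85 + 2(35.45) = 126.75 g/mol.
n(C) = 158.6 / 12.01 = 13.206 mol.
Reaction (1): C→CO ratio 2:2 ⇒ n(CO) = 13.206 mol.
Reaction (2): CO→Fe ratio 3:2 ⇒ n(Fe) = 8.8038 mol.
Reaction (3): Fe→FeCl2 ratio 1:1 ⇒ n(FeCl2) = 8.8038 mol.
Mass of FeCl2 = 8.8038 × 126.75 = 1115.9 g.

1116 g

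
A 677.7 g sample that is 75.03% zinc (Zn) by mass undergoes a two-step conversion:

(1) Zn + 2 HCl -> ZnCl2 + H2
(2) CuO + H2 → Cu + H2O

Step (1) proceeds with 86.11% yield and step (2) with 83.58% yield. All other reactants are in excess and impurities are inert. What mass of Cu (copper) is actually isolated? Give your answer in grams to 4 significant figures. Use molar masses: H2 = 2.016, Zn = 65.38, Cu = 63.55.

Pure Zn = 677.7 × 0.7503 = 508.48 g.
n(Zn) = 508.48 / 65.38 = 7.7773 mol.
Step 1 (Zn:H2 = 1:1): theoretical n(H2) = 7.7773 mol; at 86.11% yield, n(H2) = 6.6970 mol.
Step 2 (H2:Cu = 1:1): theoretical n(Cu) = 6.6970 mol, so theoretical mass = 6.6970 × 63.55 = 425.60 g.
At 83.58% yield, actual mass of Cu = 425.60 × 0.8358 = 355.71 g.

355.7 g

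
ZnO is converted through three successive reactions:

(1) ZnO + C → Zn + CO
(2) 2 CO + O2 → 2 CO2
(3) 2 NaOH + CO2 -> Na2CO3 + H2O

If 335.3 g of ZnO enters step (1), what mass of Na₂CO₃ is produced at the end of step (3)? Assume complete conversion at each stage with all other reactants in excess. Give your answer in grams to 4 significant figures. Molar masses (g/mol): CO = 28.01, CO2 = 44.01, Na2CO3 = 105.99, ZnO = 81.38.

n(ZnO) = 335.3 / 81.38 = 4.1202 mol.
Reaction (1): ZnO→CO ratio 1:1 ⇒ n(CO) = 4.1202 mol.
Reaction (2): CO→CO2 ratio 2:2 ⇒ n(CO2) = 4.1202 mol.
Reaction (3): CO2→Na2CO3 ratio 1:1 ⇒ n(Na2CO3) = 4.1202 mol.
Mass of Na2CO3 = 4.1202 × 105.99 = 436.70 g.

436.7 g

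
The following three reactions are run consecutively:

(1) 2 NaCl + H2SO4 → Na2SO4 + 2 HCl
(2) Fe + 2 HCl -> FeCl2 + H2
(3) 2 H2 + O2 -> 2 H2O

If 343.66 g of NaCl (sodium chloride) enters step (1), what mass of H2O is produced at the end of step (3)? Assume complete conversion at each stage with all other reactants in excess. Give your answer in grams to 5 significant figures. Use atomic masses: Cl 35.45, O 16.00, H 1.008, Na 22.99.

52.972 g

M(NaCl) = 22.99 + 35.45 = 58.44 g/mol.
M(H2O) = 2(1.008) + 16.00 = 18.016 g/mol.
n(NaCl) = 343.66 / 58.44 = 5.88056 mol.
Reaction (1): NaCl→HCl ratio 2:2 ⇒ n(HCl) = 5.88056 mol.
Reaction (2): HCl→H2 ratio 2:1 ⇒ n(H2) = 2.94028 mol.
Reaction (3): H2→H2O ratio 2:2 ⇒ n(H2O) = 2.94028 mol.
Mass of H2O = 2.94028 × 18.016 = 52.9721 g.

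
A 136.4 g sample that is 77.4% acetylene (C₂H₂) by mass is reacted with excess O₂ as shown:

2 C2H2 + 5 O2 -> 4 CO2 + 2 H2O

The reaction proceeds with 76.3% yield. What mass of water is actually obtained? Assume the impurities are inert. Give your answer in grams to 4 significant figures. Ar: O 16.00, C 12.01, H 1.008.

55.74 g

Pure C2H2 available = 136.4 g × 0.774 = 105.57 g.
M(C2H2) = 2(12.01) + 2(1.008) = 26.036 g/mol.
M(H2O) = 2(1.008) + 16.00 = 18.016 g/mol.
n(C2H2) = 105.57 g / 26.036 g/mol = 4.0549 mol.
From the equation the C2H2:H2O mole ratio is 2:2, so n(H2O) = 4.0549 × 2/2 = 4.0549 mol.
Mass of H2O = 4.0549 mol × 18.016 g/mol = 73.053 g.
Actual mass collected = 73.053 g × 0.763 = 55.740 g.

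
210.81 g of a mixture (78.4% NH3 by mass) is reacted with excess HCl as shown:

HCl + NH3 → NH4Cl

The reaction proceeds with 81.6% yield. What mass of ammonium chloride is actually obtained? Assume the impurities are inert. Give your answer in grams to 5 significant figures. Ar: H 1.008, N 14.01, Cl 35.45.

Pure NH3 available = 210.81 g × 0.784 = 165.275 g.
M(NH3) = 14.01 + 3(1.008) = 17.034 g/mol.
M(NH4Cl) = 14.01 + 4(1.008) + 35.45 = 53.492 g/mol.
n(NH3) = 165.275 g / 17.034 g/mol = 9.70266 mol.
From the equation the NH3:NH4Cl mole ratio is 1:1, so n(NH4Cl) = 9.70266 × 1/1 = 9.70266 mol.
Mass of NH4Cl = 9.70266 mol × 53.492 g/mol = 519.014 g.
Actual mass collected = 519.014 g × 0.816 = 423.516 g.

423.52 g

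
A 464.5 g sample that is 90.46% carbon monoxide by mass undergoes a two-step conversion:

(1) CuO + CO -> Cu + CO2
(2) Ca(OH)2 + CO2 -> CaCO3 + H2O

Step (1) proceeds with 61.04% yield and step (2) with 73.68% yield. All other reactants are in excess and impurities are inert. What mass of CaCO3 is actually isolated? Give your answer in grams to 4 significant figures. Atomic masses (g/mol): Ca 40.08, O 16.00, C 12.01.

675.3 g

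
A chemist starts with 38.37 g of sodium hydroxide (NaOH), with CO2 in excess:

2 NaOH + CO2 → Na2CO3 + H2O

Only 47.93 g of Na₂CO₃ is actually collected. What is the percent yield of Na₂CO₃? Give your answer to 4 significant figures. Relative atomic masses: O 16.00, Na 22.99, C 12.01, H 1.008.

94.28 %

M(NaOH) = 22.99 + 16.00 + 1.008 = 39.998 g/mol.
M(Na2CO3) = 2(22.99) + 12.01 + 3(16.00) = 105.99 g/mol.
n(NaOH) = 38.370 g / 39.998 g/mol = 0.95930 mol.
From the equation the NaOH:Na2CO3 mole ratio is 2:1, so n(Na2CO3) = 0.95930 × 1/2 = 0.47965 mol.
Mass of Na2CO3 = 0.47965 mol × 105.99 g/mol = 50.838 g.
This is the theoretical yield. Percent yield = 47.93 g / 50.838 g × 100% = 94.280%.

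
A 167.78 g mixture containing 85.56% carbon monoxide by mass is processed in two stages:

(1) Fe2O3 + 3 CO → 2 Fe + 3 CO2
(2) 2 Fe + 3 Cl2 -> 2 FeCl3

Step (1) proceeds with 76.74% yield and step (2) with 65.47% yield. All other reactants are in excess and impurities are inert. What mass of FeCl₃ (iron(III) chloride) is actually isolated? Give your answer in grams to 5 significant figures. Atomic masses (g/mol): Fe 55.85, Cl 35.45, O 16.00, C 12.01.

Pure CO = 167.78 × 0.8556 = 143.553 g.
M(CO) = 12.01 + 16.00 = 28.01 g/mol.
M(FeCl3) = 55.85 + 3(35.45) = 162.20 g/mol.
n(CO) = 143.553 / 28.01 = 5.12505 mol.
Step 1 (CO:Fe = 3:2): theoretical n(Fe) = 3.41670 mol; at 76.74% yield, n(Fe) = 2.62197 mol.
Step 2 (Fe:FeCl3 = 2:2): theoretical n(FeCl3) = 2.62197 mol, so theoretical mass = 2.62197 × 162.20 = 425.284 g.
At 65.47% yield, actual mass of FeCl3 = 425.284 × 0.6547 = 278.434 g.

278.43 g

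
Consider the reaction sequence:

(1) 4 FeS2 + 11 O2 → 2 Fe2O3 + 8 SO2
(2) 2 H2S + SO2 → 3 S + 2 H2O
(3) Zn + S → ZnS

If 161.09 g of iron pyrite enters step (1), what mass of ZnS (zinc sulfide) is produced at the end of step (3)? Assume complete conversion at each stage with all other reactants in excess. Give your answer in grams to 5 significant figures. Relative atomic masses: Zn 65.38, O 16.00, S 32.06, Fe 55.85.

785.03 g

M(FeS2) = 55.85 + 2(32.06) = 119.97 g/mol.
M(ZnS) = 65.38 + 32.06 = 97.44 g/mol.
n(FeS2) = 161.09 / 119.97 = 1.34275 mol.
Reaction (1): FeS2→SO2 ratio 4:8 ⇒ n(SO2) = 2.68550 mol.
Reaction (2): SO2→S ratio 1:3 ⇒ n(S) = 8.05651 mol.
Reaction (3): S→ZnS ratio 1:1 ⇒ n(ZnS) = 8.05651 mol.
Mass of ZnS = 8.05651 × 97.44 = 785.027 g.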